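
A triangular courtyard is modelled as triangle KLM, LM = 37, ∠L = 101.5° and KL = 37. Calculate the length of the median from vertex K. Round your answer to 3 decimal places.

By the law of cosines, MK² = KL² + LM² − 2·KL·LM·cos L = 3283.9, so MK ≈ 57.305.
Median from K: ½√(2·MK² + 2·KL² − LM²) ≈ 44.544.

44.544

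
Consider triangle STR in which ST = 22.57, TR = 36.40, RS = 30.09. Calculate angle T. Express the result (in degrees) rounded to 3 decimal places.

By the law of cosines, cos T = (ST² + TR² − RS²) / (2·ST·TR) ≈ 0.56537, so ∠T ≈ 55.57°.

∠T ≈ 55.572°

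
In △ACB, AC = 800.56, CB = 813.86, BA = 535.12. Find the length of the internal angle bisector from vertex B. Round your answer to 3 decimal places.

By the law of cosines, cos B = (CB² + BA² − AC²) / (2·CB·BA) ≈ 0.35341, so ∠B ≈ 69.30°.
The bisector from B has length 2·CB·BA·cos(∠B/2)/(CB+BA) ≈ 531.16.

t_B ≈ 531.159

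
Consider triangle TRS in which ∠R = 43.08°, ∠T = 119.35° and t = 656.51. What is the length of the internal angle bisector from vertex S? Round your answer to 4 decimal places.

t_S ≈ 570.0899

The third angle is ∠S = 180° − ∠T − ∠R = 17.57°.
Law of sines: r = t·sin R/sin T ≈ 514.44.
Law of sines: s = t·sin S/sin T ≈ 227.37.
The bisector from S has length 2·t·r·cos(∠S/2)/(t+r) ≈ 570.09.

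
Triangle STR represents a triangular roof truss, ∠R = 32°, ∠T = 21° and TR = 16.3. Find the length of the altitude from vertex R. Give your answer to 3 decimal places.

5.841

The third angle is ∠S = 180° − ∠T − ∠R = 127.00°.
Law of sines: RS = TR·sin T/sin S ≈ 7.3142.
Law of sines: ST = TR·sin R/sin S ≈ 10.816.
Area = ½·TR·RS·sin R ≈ 31.589.
The altitude from R has length 2·area/ST ≈ 5.8414.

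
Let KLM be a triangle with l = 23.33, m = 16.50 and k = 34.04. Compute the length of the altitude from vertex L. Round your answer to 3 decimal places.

14.781

Semiperimeter s = (34.04 + 23.33 + 16.5)/2 = 36.935.
Heron's formula: area = √(36.935·2.895·13.605·20.435) ≈ 172.42.
The altitude from L has length 2·area/l ≈ 14.781.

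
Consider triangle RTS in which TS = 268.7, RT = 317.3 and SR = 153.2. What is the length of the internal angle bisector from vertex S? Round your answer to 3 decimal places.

t_S ≈ 133.721

By the law of cosines, cos S = (TS² + SR² − RT²) / (2·TS·SR) ≈ -0.06085, so ∠S ≈ 93.49°.
The bisector from S has length 2·TS·SR·cos(∠S/2)/(TS+SR) ≈ 133.72.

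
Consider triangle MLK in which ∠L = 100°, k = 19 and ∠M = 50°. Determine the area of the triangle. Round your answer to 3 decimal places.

The third angle is ∠K = 180° − ∠M − ∠L = 30.00°.
Law of sines: m = k·sin M/sin K ≈ 29.11.
Law of sines: l = k·sin L/sin K ≈ 37.423.
Area = ½·k·m·sin L ≈ 272.34.

area ≈ 272.341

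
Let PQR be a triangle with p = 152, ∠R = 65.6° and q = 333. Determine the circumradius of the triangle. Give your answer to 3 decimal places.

166.689

By the law of cosines, r² = p² + q² − 2·p·q·cos R = 92174, so r ≈ 303.6.
Area = ½·p·q·sin R ≈ 23048.
Circumradius = r/(2 sin R) ≈ 166.69.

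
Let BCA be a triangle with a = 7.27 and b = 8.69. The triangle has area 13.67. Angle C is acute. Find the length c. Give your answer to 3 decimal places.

3.803

From area = ½·a·b·sin C, we get sin C = 2·area/(a·b) ≈ 0.43276.
Taking the acute solution, ∠C ≈ 25.64°.
Law of cosines then gives c ≈ 3.8027.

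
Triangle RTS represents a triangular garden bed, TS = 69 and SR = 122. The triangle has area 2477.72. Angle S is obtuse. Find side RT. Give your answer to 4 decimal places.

182.3589

From area = ½·TS·SR·sin S, we get sin S = 2·area/(TS·SR) ≈ 0.58867.
Taking the obtuse solution, ∠S ≈ 143.94°.
Law of cosines then gives RT ≈ 182.36.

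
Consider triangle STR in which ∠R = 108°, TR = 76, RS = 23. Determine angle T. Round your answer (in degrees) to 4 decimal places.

By the law of cosines, ST² = TR² + RS² − 2·TR·RS·cos R = 7385.3, so ST ≈ 85.938.
Law of cosines again: cos T = (ST² + TR² − RS²)/(2·ST·TR) ≈ 0.96706, so ∠T ≈ 14.75°.

14.7461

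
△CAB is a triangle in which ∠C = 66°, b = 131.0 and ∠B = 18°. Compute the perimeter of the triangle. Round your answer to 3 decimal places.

The third angle is ∠A = 180° − ∠B − ∠C = 96.00°.
Law of sines: c = b·sin C/sin B ≈ 387.27.
Law of sines: a = b·sin A/sin B ≈ 421.6.
Semiperimeter s = (387.27+421.6+131)/2 = 469.94.
Perimeter = 387.27 + 421.6 + 131 = 939.88.

perimeter ≈ 939.877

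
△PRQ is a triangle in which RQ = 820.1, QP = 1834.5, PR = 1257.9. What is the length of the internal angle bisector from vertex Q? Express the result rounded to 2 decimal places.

By the law of cosines, cos Q = (RQ² + QP² − PR²) / (2·RQ·QP) ≈ 0.81611, so ∠Q ≈ 35.30°.
The bisector from Q has length 2·RQ·QP·cos(∠Q/2)/(RQ+QP) ≈ 1080.1.

t_Q ≈ 1080.12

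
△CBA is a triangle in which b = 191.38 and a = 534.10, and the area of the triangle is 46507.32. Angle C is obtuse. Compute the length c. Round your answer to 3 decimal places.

From area = ½·b·a·sin C, we get sin C = 2·area/(b·a) ≈ 0.90998.
Taking the obtuse solution, ∠C ≈ 114.50°.
Law of cosines then gives c ≈ 637.7.

637.697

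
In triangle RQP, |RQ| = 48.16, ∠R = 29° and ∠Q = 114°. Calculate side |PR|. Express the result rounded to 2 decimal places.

73.11

The third angle is ∠P = 180° − ∠R − ∠Q = 37.00°.
Law of sines: |PR| = |RQ|·sin Q/sin P ≈ 73.106.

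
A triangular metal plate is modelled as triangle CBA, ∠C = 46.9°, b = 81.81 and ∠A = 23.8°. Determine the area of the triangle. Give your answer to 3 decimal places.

The third angle is ∠B = 180° − ∠A − ∠C = 109.30°.
Law of sines: c = b·sin C/sin B ≈ 63.291.
Law of sines: a = b·sin A/sin B ≈ 34.98.
Area = ½·b·c·sin A ≈ 1044.8.

1044.754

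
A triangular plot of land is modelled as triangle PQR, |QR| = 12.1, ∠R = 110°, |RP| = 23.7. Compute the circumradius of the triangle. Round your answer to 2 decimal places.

By the law of cosines, |PQ|² = |QR|² + |RP|² − 2·|QR|·|RP|·cos R = 904.26, so |PQ| ≈ 30.071.
Area = ½·|QR|·|RP|·sin R ≈ 134.74.
Circumradius = |PQ|/(2 sin R) ≈ 16.

16.00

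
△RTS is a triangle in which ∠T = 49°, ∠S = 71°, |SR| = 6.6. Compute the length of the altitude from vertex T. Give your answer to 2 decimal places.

The third angle is ∠R = 180° − ∠T − ∠S = 60.00°.
Law of sines: |TS| = |SR|·sin R/sin T ≈ 7.5735.
Law of sines: |RT| = |SR|·sin S/sin T ≈ 8.2686.
Area = ½·|SR|·|TS|·sin S ≈ 23.631.
The altitude from T has length 2·area/|SR| ≈ 7.1609.

h_T ≈ 7.16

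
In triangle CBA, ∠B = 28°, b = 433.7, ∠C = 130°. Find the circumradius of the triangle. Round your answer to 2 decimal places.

The third angle is ∠A = 180° − ∠C − ∠B = 22.00°.
Law of sines: c = b·sin C/sin B ≈ 707.68.
Law of sines: a = b·sin A/sin B ≈ 346.06.
Circumradius = b/(2 sin B) ≈ 461.9.

R ≈ 461.90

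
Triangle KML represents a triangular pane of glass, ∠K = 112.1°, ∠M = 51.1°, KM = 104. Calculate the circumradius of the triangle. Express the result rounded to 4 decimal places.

The third angle is ∠L = 180° − ∠K − ∠M = 16.80°.
Law of sines: ML = KM·sin K/sin L ≈ 333.39.
Law of sines: LK = KM·sin M/sin L ≈ 280.03.
Circumradius = KM/(2 sin L) ≈ 179.91.

R ≈ 179.9110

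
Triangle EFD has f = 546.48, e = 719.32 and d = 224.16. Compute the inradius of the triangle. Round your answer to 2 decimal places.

Semiperimeter s = (719.32 + 546.48 + 224.16)/2 = 744.98.
Heron's formula: area = √(744.98·25.66·198.5·520.82) ≈ 44455.
Inradius = area/s = 44455/744.98 ≈ 59.673.

59.67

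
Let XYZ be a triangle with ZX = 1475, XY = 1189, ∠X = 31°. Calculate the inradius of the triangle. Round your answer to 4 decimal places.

By the law of cosines, YZ² = ZX² + XY² − 2·ZX·XY·cos X = 5.8279e+05, so YZ ≈ 763.41.
Area = ½·ZX·XY·sin X ≈ 4.5163e+05.
Semiperimeter s = (763.41+1475+1189)/2 = 1713.7.
Inradius = area/s = 4.5163e+05/1713.7 ≈ 263.54.

r ≈ 263.5407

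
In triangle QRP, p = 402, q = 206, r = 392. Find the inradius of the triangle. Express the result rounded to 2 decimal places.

78.89

Semiperimeter s = (206 + 392 + 402)/2 = 500.
Heron's formula: area = √(500·294·108·98) ≈ 39444.
Inradius = area/s = 39444/500 ≈ 78.888.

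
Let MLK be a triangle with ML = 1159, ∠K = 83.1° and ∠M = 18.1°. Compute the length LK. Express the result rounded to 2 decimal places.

The third angle is ∠L = 180° − ∠K − ∠M = 78.80°.
Law of sines: LK = ML·sin M/sin K ≈ 362.7.

362.70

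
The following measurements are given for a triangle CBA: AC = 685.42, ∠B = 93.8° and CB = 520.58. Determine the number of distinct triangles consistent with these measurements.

1

CB·sin B = 520.58·sin(93.8°) ≈ 519.4.
Since ∠B is not acute, a triangle exists only if AC > CB; here AC > CB, so there is exactly one triangle.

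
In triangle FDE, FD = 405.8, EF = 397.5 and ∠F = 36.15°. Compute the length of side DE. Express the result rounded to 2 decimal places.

249.36

By the law of cosines, DE² = EF² + FD² − 2·EF·FD·cos F = 62179, so DE ≈ 249.36.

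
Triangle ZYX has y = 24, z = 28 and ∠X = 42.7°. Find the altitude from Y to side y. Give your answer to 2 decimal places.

h_Y ≈ 18.99

By the law of cosines, x² = z² + y² − 2·z·y·cos X = 372.27, so x ≈ 19.294.
Area = ½·z·y·sin X ≈ 227.86.
The altitude from Y has length 2·area/y ≈ 18.988.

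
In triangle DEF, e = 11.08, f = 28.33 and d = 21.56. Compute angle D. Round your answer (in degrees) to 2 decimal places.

∠D ≈ 42.81°

By the law of cosines, cos D = (e² + f² − d²) / (2·e·f) ≈ 0.73356, so ∠D ≈ 42.81°.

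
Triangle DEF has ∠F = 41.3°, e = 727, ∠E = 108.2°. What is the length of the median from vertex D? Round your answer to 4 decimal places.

m_D ≈ 595.0684

The third angle is ∠D = 180° − ∠E − ∠F = 30.50°.
Law of sines: d = e·sin D/sin E ≈ 388.41.
Law of sines: f = e·sin F/sin E ≈ 505.09.
Median from D: ½√(2·e² + 2·f² − d²) ≈ 595.07.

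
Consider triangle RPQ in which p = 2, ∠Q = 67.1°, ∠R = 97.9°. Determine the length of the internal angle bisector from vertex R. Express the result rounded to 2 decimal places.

2.05

The third angle is ∠P = 180° − ∠Q − ∠R = 15.00°.
Law of sines: r = p·sin R/sin P ≈ 7.6541.
Law of sines: q = p·sin Q/sin P ≈ 7.1184.
The bisector from R has length 2·p·q·cos(∠R/2)/(p+q) ≈ 2.0507.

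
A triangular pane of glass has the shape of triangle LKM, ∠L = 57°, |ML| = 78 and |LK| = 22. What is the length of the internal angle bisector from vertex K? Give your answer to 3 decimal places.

19.723

By the law of cosines, |KM|² = |ML|² + |LK|² − 2·|ML|·|LK|·cos L = 4698.8, so |KM| ≈ 68.548.
Law of cosines again: cos K = (|LK|² + |KM|² − |ML|²)/(2·|LK|·|KM|) ≈ -0.29880, so ∠K ≈ 107.39°.
The bisector from K has length 2·|LK|·|KM|·cos(∠K/2)/(|LK|+|KM|) ≈ 19.723.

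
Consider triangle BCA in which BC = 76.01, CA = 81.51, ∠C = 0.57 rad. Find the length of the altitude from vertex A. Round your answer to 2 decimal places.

h_A ≈ 43.99

By the law of cosines, AB² = BC² + CA² − 2·BC·CA·cos C = 1989.3, so AB ≈ 44.601.
Area = ½·BC·CA·sin C ≈ 1671.7.
The altitude from A has length 2·area/BC ≈ 43.985.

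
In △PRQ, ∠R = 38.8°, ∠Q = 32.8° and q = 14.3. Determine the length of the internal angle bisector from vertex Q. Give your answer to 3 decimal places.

The third angle is ∠P = 180° − ∠R − ∠Q = 108.40°.
Law of sines: p = q·sin P/sin Q ≈ 25.048.
Law of sines: r = q·sin R/sin Q ≈ 16.541.
The bisector from Q has length 2·p·r·cos(∠Q/2)/(p+r) ≈ 19.114.

t_Q ≈ 19.114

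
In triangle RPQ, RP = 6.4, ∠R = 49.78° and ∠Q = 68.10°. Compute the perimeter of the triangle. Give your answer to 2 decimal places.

The third angle is ∠P = 180° − ∠Q − ∠R = 62.12°.
Law of sines: PQ = RP·sin R/sin Q ≈ 5.2669.
Law of sines: QR = RP·sin P/sin Q ≈ 6.0971.
Semiperimeter s = (5.2669+6.0971+6.4)/2 = 8.882.
Perimeter = 5.2669 + 6.0971 + 6.4 = 17.764.

perimeter ≈ 17.76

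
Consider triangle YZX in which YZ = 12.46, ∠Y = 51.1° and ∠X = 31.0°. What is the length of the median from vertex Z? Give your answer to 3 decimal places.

The third angle is ∠Z = 180° − ∠X − ∠Y = 97.90°.
Law of sines: ZX = YZ·sin Y/sin X ≈ 18.828.
Law of sines: XY = YZ·sin Z/sin X ≈ 23.963.
Median from Z: ½√(2·YZ² + 2·ZX² − XY²) ≈ 10.55.

m_Z ≈ 10.550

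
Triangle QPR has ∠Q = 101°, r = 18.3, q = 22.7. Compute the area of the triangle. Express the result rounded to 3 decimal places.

area ≈ 93.286

Law of sines: sin R = r·sin Q/q ≈ 0.79136.
Since q ≥ r, only the acute value applies: ∠R ≈ 52.31°.
Then ∠P = 180° − ∠Q − ∠R ≈ 26.69°.
Law of sines gives p = q·sin P/sin Q ≈ 10.386.
Area = ½·q·r·sin P ≈ 93.286.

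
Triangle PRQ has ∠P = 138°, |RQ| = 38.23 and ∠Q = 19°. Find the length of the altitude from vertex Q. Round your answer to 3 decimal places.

The third angle is ∠R = 180° − ∠Q − ∠P = 23.00°.
Law of sines: |QP| = |RQ|·sin R/sin P ≈ 22.324.
Law of sines: |PR| = |RQ|·sin Q/sin P ≈ 18.601.
Area = ½·|RQ|·|QP|·sin Q ≈ 138.93.
The altitude from Q has length 2·area/|PR| ≈ 14.938.

14.938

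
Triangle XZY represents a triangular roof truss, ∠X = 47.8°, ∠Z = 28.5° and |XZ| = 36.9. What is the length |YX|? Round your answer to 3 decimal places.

18.123

The third angle is ∠Y = 180° − ∠X − ∠Z = 103.70°.
Law of sines: |YX| = |XZ|·sin Z/sin Y ≈ 18.123.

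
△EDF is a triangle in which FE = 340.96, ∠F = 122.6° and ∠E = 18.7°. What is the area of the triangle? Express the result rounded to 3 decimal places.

The third angle is ∠D = 180° − ∠F − ∠E = 38.70°.
Law of sines: DF = FE·sin E/sin D ≈ 174.84.
Law of sines: ED = FE·sin F/sin D ≈ 459.41.
Area = ½·FE·DF·sin F ≈ 25110.

area ≈ 25110.465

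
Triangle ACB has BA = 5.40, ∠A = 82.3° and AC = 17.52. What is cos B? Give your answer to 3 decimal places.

By the law of cosines, CB² = BA² + AC² − 2·BA·AC·cos A = 310.76, so CB ≈ 17.628.
Law of cosines again: cos B = (CB² + BA² − AC²)/(2·CB·BA) ≈ 0.17316, so ∠B ≈ 80.03°.

0.173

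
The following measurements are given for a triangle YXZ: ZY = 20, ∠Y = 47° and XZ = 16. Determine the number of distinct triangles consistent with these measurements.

2

ZY·sin Y = 20·sin(47°) ≈ 14.63.
Since ZY sin Y < XZ < ZY (14.63 < 16 < 20), two triangles exist.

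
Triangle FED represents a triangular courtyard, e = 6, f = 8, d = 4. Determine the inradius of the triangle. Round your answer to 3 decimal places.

r ≈ 1.291

Semiperimeter s = (8 + 6 + 4)/2 = 9.
Heron's formula: area = √(9·1·3·5) ≈ 11.619.
Inradius = area/s = 11.619/9 ≈ 1.291.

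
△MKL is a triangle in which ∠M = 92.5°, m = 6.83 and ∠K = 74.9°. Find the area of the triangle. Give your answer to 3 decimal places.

The third angle is ∠L = 180° − ∠M − ∠K = 12.60°.
Law of sines: k = m·sin K/sin M ≈ 6.6005.
Law of sines: l = m·sin L/sin M ≈ 1.4913.
Area = ½·m·k·sin L ≈ 4.9171.

4.917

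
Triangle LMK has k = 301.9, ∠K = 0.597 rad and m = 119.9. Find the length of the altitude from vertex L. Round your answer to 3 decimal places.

67.403

Law of sines: sin M = m·sin K/k ≈ 0.22326.
Since k ≥ m, only the acute value applies: ∠M ≈ 0.225 rad.
Then ∠L = π − ∠K − ∠M ≈ 2.319 rad.
Law of sines gives l = k·sin L/sin K ≈ 393.44.
Area = ½·k·m·sin L ≈ 13260.
The altitude from L has length 2·area/l ≈ 67.403.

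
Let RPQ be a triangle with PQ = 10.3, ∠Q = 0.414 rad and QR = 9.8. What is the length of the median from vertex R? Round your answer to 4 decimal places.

By the law of cosines, RP² = PQ² + QR² − 2·PQ·QR·cos Q = 17.305, so RP ≈ 4.1599.
Median from R: ½√(2·QR² + 2·RP² − PQ²) ≈ 5.4909.

5.4909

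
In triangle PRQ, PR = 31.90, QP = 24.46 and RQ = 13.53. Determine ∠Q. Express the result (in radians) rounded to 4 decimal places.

1.9358

By the law of cosines, cos Q = (RQ² + QP² − PR²) / (2·RQ·QP) ≈ -0.35695, so ∠Q ≈ 1.936 rad.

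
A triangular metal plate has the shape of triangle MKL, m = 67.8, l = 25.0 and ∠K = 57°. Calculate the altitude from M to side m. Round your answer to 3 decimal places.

By the law of cosines, k² = l² + m² − 2·l·m·cos K = 3375.5, so k ≈ 58.099.
Area = ½·l·m·sin K ≈ 710.77.
The altitude from M has length 2·area/m ≈ 20.967.

h_M ≈ 20.967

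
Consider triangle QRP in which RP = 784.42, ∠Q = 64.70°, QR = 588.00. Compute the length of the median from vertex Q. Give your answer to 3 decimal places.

Law of sines: sin P = QR·sin Q/RP ≈ 0.67770.
Since RP ≥ QR, only the acute value applies: ∠P ≈ 42.66°.
Then ∠R = 180° − ∠Q − ∠P ≈ 72.64°.
Law of sines gives PQ = RP·sin R/sin Q ≈ 828.1.
Median from Q: ½√(2·PQ² + 2·QR² − RP²) ≈ 601.6.

m_Q ≈ 601.597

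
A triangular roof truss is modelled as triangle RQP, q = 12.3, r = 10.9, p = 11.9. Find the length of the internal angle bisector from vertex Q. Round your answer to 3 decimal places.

By the law of cosines, cos Q = (p² + r² − q²) / (2·p·r) ≈ 0.42067, so ∠Q ≈ 1.137 rad.
The bisector from Q has length 2·p·r·cos(∠Q/2)/(p+r) ≈ 9.5896.

9.590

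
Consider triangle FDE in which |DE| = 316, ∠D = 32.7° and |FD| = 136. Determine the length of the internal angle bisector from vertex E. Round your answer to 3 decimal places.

By the law of cosines, |EF|² = |FD|² + |DE|² − 2·|FD|·|DE|·cos D = 46022, so |EF| ≈ 214.53.
Law of cosines again: cos E = (|DE|² + |EF|² − |FD|²)/(2·|DE|·|EF|) ≈ 0.93952, so ∠E ≈ 20.03°.
The bisector from E has length 2·|DE|·|EF|·cos(∠E/2)/(|DE|+|EF|) ≈ 251.67.

t_E ≈ 251.667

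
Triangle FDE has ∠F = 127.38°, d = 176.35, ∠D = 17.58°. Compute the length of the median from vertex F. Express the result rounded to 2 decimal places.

The third angle is ∠E = 180° − ∠F − ∠D = 35.04°.
Law of sines: f = d·sin F/sin D ≈ 463.96.
Law of sines: e = d·sin E/sin D ≈ 335.23.
Median from F: ½√(2·d² + 2·e² − f²) ≈ 133.88.

133.88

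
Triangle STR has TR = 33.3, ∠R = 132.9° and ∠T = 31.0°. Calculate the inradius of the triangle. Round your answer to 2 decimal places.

8.24

The third angle is ∠S = 180° − ∠T − ∠R = 16.10°.
Law of sines: RS = TR·sin T/sin S ≈ 61.846.
Law of sines: ST = TR·sin R/sin S ≈ 87.964.
Area = ½·TR·RS·sin R ≈ 754.32.
Semiperimeter s = (33.3+61.846+87.964)/2 = 91.555.
Inradius = area/s = 754.32/91.555 ≈ 8.239.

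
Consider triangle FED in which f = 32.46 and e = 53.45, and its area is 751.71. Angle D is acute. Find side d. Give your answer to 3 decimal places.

46.676

From area = ½·f·e·sin D, we get sin D = 2·area/(f·e) ≈ 0.86653.
Taking the acute solution, ∠D ≈ 60.06°.
Law of cosines then gives d ≈ 46.676.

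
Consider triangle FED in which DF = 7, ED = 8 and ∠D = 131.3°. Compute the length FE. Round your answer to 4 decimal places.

By the law of cosines, FE² = ED² + DF² − 2·ED·DF·cos D = 186.92, so FE ≈ 13.672.

13.6719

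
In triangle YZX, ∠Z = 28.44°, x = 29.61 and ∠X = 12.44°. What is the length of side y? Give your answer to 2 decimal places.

89.96

The third angle is ∠Y = 180° − ∠Z − ∠X = 139.12°.
Law of sines: y = x·sin Y/sin X ≈ 89.961.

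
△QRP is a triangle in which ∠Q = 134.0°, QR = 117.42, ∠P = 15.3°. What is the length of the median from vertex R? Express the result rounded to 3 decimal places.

212.653

The third angle is ∠R = 180° − ∠P − ∠Q = 30.70°.
Law of sines: RP = QR·sin Q/sin P ≈ 320.1.
Law of sines: PQ = QR·sin R/sin P ≈ 227.18.
Median from R: ½√(2·QR² + 2·RP² − PQ²) ≈ 212.65.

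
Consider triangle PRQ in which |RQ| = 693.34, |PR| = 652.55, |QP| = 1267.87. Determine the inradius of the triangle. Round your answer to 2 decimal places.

109.47

Semiperimeter s = (693.34 + 1267.9 + 652.55)/2 = 1306.9.
Heron's formula: area = √(1306.9·613.54·39.01·654.33) ≈ 1.4306e+05.
Inradius = area/s = 1.4306e+05/1306.9 ≈ 109.47.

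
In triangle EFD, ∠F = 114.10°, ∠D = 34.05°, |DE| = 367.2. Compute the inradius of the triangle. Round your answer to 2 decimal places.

r ≈ 54.24

The third angle is ∠E = 180° − ∠F − ∠D = 31.85°.
Law of sines: |FD| = |DE|·sin E/sin F ≈ 212.27.
Law of sines: |EF| = |DE|·sin D/sin F ≈ 225.23.
Area = ½·|DE|·|FD|·sin D ≈ 21822.
Semiperimeter s = (212.27+367.2+225.23)/2 = 402.35.
Inradius = area/s = 21822/402.35 ≈ 54.235.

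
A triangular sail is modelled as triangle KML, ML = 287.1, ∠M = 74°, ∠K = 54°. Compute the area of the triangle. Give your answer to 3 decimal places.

area ≈ 38588.023

The third angle is ∠L = 180° − ∠K − ∠M = 52.00°.
Law of sines: LK = ML·sin M/sin K ≈ 341.13.
Law of sines: KM = ML·sin L/sin K ≈ 279.65.
Area = ½·ML·LK·sin L ≈ 38588.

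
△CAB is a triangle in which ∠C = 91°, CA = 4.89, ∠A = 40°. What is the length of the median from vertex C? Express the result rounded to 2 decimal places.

m_C ≈ 3.18

The third angle is ∠B = 180° − ∠C − ∠A = 49.00°.
Law of sines: AB = CA·sin C/sin B ≈ 6.4783.
Law of sines: BC = CA·sin A/sin B ≈ 4.1648.
Median from C: ½√(2·BC² + 2·CA² − AB²) ≈ 3.1838.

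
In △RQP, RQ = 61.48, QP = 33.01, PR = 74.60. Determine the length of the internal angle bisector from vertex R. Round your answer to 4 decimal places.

65.7003

By the law of cosines, cos R = (PR² + RQ² − QP²) / (2·PR·RQ) ≈ 0.89997, so ∠R ≈ 25.85°.
The bisector from R has length 2·PR·RQ·cos(∠R/2)/(PR+RQ) ≈ 65.7.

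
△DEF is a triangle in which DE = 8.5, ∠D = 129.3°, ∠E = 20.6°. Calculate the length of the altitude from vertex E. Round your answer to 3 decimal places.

6.578

The third angle is ∠F = 180° − ∠D − ∠E = 30.10°.
Law of sines: EF = DE·sin D/sin F ≈ 13.116.
Law of sines: FD = DE·sin E/sin F ≈ 5.9633.
Area = ½·DE·EF·sin E ≈ 19.612.
The altitude from E has length 2·area/FD ≈ 6.5776.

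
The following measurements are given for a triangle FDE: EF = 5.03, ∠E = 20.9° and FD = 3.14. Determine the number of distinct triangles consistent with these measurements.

2

EF·sin E = 5.03·sin(20.9°) ≈ 1.794.
Since EF sin E < FD < EF (1.794 < 3.14 < 5.03), two triangles exist.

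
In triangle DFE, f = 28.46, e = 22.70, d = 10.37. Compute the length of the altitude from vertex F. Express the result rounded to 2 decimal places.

Semiperimeter s = (10.37 + 28.46 + 22.7)/2 = 30.765.
Heron's formula: area = √(30.765·20.395·2.305·8.065) ≈ 108.
The altitude from F has length 2·area/f ≈ 7.5897.

7.59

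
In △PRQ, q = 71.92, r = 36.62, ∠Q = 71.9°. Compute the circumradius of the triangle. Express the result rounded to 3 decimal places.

Law of sines: sin R = r·sin Q/q ≈ 0.48398.
Since q ≥ r, only the acute value applies: ∠R ≈ 28.95°.
Then ∠P = 180° − ∠Q − ∠R ≈ 79.15°.
Law of sines gives p = q·sin P/sin Q ≈ 74.313.
Circumradius = q/(2 sin Q) ≈ 37.832.

37.832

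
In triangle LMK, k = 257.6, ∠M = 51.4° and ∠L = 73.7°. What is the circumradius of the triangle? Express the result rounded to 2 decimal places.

157.43

The third angle is ∠K = 180° − ∠L − ∠M = 54.90°.
Law of sines: l = k·sin L/sin K ≈ 302.2.
Law of sines: m = k·sin M/sin K ≈ 246.07.
Circumradius = k/(2 sin K) ≈ 157.43.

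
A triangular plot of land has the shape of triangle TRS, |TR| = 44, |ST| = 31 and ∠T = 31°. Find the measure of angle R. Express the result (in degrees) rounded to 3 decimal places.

42.494

By the law of cosines, |RS|² = |ST|² + |TR|² − 2·|ST|·|TR|·cos T = 558.65, so |RS| ≈ 23.636.
Law of cosines again: cos R = (|TR|² + |RS|² − |ST|²)/(2·|TR|·|RS|) ≈ 0.73735, so ∠R ≈ 42.49°.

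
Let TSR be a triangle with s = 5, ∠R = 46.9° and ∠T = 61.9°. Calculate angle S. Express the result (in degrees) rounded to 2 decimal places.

The third angle is ∠S = 180° − ∠R − ∠T = 71.20°.

∠S ≈ 71.20°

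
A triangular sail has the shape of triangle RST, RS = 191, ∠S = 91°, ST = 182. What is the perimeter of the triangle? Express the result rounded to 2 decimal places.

639.12

By the law of cosines, TR² = RS² + ST² − 2·RS·ST·cos S = 70818, so TR ≈ 266.12.
Semiperimeter s = (182+266.12+191)/2 = 319.56.
Perimeter = 182 + 266.12 + 191 = 639.12.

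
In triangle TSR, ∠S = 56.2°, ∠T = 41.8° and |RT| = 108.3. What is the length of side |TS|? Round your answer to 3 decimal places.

The third angle is ∠R = 180° − ∠T − ∠S = 82.00°.
Law of sines: |TS| = |RT|·sin R/sin S ≈ 129.06.

129.059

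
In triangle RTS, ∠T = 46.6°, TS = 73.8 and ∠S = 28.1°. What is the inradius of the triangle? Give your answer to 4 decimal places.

The third angle is ∠R = 180° − ∠T − ∠S = 105.30°.
Law of sines: SR = TS·sin T/sin R ≈ 55.592.
Law of sines: RT = TS·sin S/sin R ≈ 36.038.
Area = ½·TS·SR·sin S ≈ 966.2.
Semiperimeter s = (73.8+55.592+36.038)/2 = 82.715.
Inradius = area/s = 966.2/82.715 ≈ 11.681.

r ≈ 11.6811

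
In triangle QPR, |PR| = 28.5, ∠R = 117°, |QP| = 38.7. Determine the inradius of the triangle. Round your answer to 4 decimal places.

Law of sines: sin Q = |PR|·sin R/|QP| ≈ 0.65617.
Since |QP| ≥ |PR|, only the acute value applies: ∠Q ≈ 41.01°.
Then ∠P = 180° − ∠R − ∠Q ≈ 21.99°.
Law of sines gives |RQ| = |QP|·sin P/sin R ≈ 16.265.
Area = ½·|QP|·|PR|·sin P ≈ 206.51.
Semiperimeter s = (28.5+16.265+38.7)/2 = 41.732.
Inradius = area/s = 206.51/41.732 ≈ 4.9485.

4.9485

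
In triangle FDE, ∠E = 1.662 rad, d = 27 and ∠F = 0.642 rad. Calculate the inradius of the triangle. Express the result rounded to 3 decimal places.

The third angle is ∠D = π − ∠E − ∠F = 0.838 rad.
Law of sines: f = d·sin F/sin D ≈ 21.759.
Law of sines: e = d·sin E/sin D ≈ 36.186.
Area = ½·d·f·sin E ≈ 292.52.
Semiperimeter s = (21.759+27+36.186)/2 = 42.473.
Inradius = area/s = 292.52/42.473 ≈ 6.8873.

r ≈ 6.887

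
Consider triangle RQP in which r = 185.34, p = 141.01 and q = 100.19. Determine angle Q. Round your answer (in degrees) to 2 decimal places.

By the law of cosines, cos Q = (p² + r² − q²) / (2·p·r) ≈ 0.84555, so ∠Q ≈ 32.27°.

∠Q ≈ 32.27°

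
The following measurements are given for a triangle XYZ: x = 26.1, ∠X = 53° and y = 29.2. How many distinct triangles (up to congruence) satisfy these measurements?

2

y·sin X = 29.2·sin(53°) ≈ 23.32.
Since y sin X < x < y (23.32 < 26.1 < 29.2), two triangles exist.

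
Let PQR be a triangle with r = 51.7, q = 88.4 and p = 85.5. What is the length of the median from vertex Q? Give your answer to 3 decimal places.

m_Q ≈ 55.117

Median from Q: ½√(2·r² + 2·p² − q²) ≈ 55.117.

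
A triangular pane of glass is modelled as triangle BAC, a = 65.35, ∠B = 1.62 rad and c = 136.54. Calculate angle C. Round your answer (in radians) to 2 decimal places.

By the law of cosines, b² = a² + c² − 2·a·c·cos B = 23792, so b ≈ 154.24.
Law of cosines again: cos C = (b² + a² − c²)/(2·b·a) ≈ 0.46721, so ∠C ≈ 1.085 rad.

∠C ≈ 1.08 rad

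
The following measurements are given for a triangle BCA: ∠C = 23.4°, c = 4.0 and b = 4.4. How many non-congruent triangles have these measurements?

b·sin C = 4.4·sin(23.4°) ≈ 1.747.
Since b sin C < c < b (1.747 < 4.0 < 4.4), two triangles exist.

2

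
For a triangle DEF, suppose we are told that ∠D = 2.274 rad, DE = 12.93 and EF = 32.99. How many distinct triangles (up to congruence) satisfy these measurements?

DE·sin D = 12.93·sin(2.274 rad) ≈ 9.863.
Since ∠D is not acute, a triangle exists only if EF > DE; here EF > DE, so there is exactly one triangle.

1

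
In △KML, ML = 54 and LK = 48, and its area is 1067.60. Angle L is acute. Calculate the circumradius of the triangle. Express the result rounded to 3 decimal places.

28.989

From area = ½·ML·LK·sin L, we get sin L = 2·area/(ML·LK) ≈ 0.82377.
Taking the acute solution, ∠L ≈ 55.46°.
Law of cosines then gives KM ≈ 47.76.
Circumradius = KM/(2 sin L) ≈ 28.989.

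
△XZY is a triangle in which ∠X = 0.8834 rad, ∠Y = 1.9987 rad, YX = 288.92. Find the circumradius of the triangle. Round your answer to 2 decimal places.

563.00

The third angle is ∠Z = π − ∠Y − ∠X = 0.2595 rad.
Law of sines: ZY = YX·sin X/sin Z ≈ 870.28.
Law of sines: XZ = YX·sin Y/sin Z ≈ 1024.5.
Circumradius = YX/(2 sin Z) ≈ 563.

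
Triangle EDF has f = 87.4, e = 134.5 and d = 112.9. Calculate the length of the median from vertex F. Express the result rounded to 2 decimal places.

116.23

Median from F: ½√(2·e² + 2·d² − f²) ≈ 116.23.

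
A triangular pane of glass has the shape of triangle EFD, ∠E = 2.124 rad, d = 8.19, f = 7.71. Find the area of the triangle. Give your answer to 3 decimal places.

Area = ½·f·d·sin E ≈ 26.863.

26.863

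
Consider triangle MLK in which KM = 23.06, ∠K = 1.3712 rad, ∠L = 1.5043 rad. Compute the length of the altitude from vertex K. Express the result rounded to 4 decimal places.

6.0639

The third angle is ∠M = π − ∠L − ∠K = 0.2661 rad.
Law of sines: LK = KM·sin M/sin L ≈ 6.0774.
Law of sines: ML = KM·sin K/sin L ≈ 22.652.
Area = ½·KM·LK·sin K ≈ 68.681.
The altitude from K has length 2·area/ML ≈ 6.0639.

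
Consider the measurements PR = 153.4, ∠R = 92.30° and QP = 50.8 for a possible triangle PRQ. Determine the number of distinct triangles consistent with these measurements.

PR·sin R = 153.4·sin(92.30°) ≈ 153.3.
Since ∠R is not acute, a triangle exists only if QP > PR; here QP ≤ PR, so there is no triangle.

0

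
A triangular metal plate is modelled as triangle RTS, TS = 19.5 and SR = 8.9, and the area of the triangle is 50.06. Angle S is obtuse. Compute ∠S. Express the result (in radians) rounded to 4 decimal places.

∠S ≈ 2.5267 rad

From area = ½·TS·SR·sin S, we get sin S = 2·area/(TS·SR) ≈ 0.57689.
Taking the obtuse solution, ∠S ≈ 2.527 rad.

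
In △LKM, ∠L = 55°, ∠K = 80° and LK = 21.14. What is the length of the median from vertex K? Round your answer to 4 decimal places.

m_K ≈ 17.5103

The third angle is ∠M = 180° − ∠L − ∠K = 45.00°.
Law of sines: KM = LK·sin L/sin M ≈ 24.49.
Law of sines: ML = LK·sin K/sin M ≈ 29.442.
Median from K: ½√(2·LK² + 2·KM² − ML²) ≈ 17.51.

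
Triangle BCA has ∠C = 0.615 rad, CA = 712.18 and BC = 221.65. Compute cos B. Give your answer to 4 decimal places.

By the law of cosines, AB² = BC² + CA² − 2·BC·CA·cos C = 2.9847e+05, so AB ≈ 546.32.
Law of cosines again: cos B = (AB² + BC² − CA²)/(2·AB·BC) ≈ -0.65903, so ∠B ≈ 2.290 rad.

cos B ≈ -0.6590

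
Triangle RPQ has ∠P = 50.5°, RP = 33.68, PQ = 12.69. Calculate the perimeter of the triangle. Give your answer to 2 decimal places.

By the law of cosines, QR² = RP² + PQ² − 2·RP·PQ·cos P = 751.66, so QR ≈ 27.416.
Semiperimeter s = (12.69+27.416+33.68)/2 = 36.893.
Perimeter = 12.69 + 27.416 + 33.68 = 73.786.

perimeter ≈ 73.79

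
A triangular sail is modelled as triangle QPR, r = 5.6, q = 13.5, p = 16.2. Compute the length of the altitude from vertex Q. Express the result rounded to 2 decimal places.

Semiperimeter s = (13.5 + 16.2 + 5.6)/2 = 17.65.
Heron's formula: area = √(17.65·4.15·1.45·12.05) ≈ 35.775.
The altitude from Q has length 2·area/q ≈ 5.2999.

5.30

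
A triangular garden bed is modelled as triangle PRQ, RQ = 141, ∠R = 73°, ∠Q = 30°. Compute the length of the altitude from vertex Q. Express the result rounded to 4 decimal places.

The third angle is ∠P = 180° − ∠R − ∠Q = 77.00°.
Law of sines: QP = RQ·sin R/sin P ≈ 138.39.
Law of sines: PR = RQ·sin Q/sin P ≈ 72.354.
Area = ½·RQ·QP·sin Q ≈ 4878.1.
The altitude from Q has length 2·area/PR ≈ 134.84.

h_Q ≈ 134.8390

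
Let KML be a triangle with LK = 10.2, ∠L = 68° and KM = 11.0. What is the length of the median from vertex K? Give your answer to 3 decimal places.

Law of sines: sin M = LK·sin L/KM ≈ 0.85975.
Since KM ≥ LK, only the acute value applies: ∠M ≈ 59.29°.
Then ∠K = 180° − ∠L − ∠M ≈ 52.71°.
Law of sines gives ML = KM·sin K/sin L ≈ 9.4388.
Median from K: ½√(2·LK² + 2·KM² − ML²) ≈ 9.4999.

9.500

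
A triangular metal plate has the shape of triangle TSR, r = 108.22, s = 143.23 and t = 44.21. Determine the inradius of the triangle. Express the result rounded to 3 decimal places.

11.301

Semiperimeter p = (44.21 + 143.23 + 108.22)/2 = 147.83.
Heron's formula: area = √(147.83·103.62·4.6·39.61) ≈ 1670.6.
Inradius = area/p = 1670.6/147.83 ≈ 11.301.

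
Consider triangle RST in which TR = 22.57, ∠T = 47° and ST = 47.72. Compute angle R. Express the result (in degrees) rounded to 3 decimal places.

By the law of cosines, RS² = ST² + TR² − 2·ST·TR·cos T = 1317.5, so RS ≈ 36.298.
Law of cosines again: cos R = (TR² + RS² − ST²)/(2·TR·RS) ≈ -0.27481, so ∠R ≈ 105.95°.

∠R ≈ 105.951°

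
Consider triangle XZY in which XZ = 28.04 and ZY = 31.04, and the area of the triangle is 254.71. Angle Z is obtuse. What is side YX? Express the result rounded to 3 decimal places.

From area = ½·XZ·ZY·sin Z, we get sin Z = 2·area/(XZ·ZY) ≈ 0.58530.
Taking the obtuse solution, ∠Z ≈ 144.18°.
Law of cosines then gives YX ≈ 56.224.

56.224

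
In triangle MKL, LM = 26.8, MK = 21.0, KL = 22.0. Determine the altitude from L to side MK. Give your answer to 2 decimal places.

h_L ≈ 21.44

Semiperimeter s = (22 + 26.8 + 21)/2 = 34.9.
Heron's formula: area = √(34.9·12.9·8.1·13.9) ≈ 225.14.
The altitude from L has length 2·area/MK ≈ 21.442.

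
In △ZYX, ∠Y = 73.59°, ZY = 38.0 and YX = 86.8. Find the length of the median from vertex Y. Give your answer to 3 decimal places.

By the law of cosines, XZ² = ZY² + YX² − 2·ZY·YX·cos Y = 7114.6, so XZ ≈ 84.348.
Median from Y: ½√(2·ZY² + 2·YX² − XZ²) ≈ 52.062.

52.062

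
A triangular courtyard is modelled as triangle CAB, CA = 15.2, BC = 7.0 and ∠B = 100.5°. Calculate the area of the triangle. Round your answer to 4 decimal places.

42.2491

Law of sines: sin A = BC·sin B/CA ≈ 0.45281.
Since CA ≥ BC, only the acute value applies: ∠A ≈ 26.92°.
Then ∠C = 180° − ∠B − ∠A ≈ 52.58°.
Law of sines gives AB = CA·sin C/sin B ≈ 12.277.
Area = ½·CA·BC·sin C ≈ 42.249.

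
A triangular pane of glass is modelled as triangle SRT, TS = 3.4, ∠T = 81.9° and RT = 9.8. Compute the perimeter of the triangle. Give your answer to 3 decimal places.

23.110

By the law of cosines, SR² = RT² + TS² − 2·RT·TS·cos T = 98.21, so SR ≈ 9.9101.
Semiperimeter s = (9.8+3.4+9.9101)/2 = 11.555.
Perimeter = 9.8 + 3.4 + 9.9101 = 23.11.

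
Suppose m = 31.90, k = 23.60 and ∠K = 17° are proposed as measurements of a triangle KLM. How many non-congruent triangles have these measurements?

m·sin K = 31.90·sin(17°) ≈ 9.327.
Since m sin K < k < m (9.327 < 23.60 < 31.90), two triangles exist.

2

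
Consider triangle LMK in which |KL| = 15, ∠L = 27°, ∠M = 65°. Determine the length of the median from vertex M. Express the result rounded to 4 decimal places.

The third angle is ∠K = 180° − ∠L − ∠M = 88.00°.
Law of sines: |MK| = |KL|·sin L/sin M ≈ 7.5138.
Law of sines: |LM| = |KL|·sin K/sin M ≈ 16.541.
Median from M: ½√(2·|LM|² + 2·|MK|² − |KL|²) ≈ 10.429.

10.4295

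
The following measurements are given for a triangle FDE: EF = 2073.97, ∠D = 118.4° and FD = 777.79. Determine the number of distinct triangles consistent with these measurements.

FD·sin D = 777.79·sin(118.4°) ≈ 684.2.
Since ∠D is not acute, a triangle exists only if EF > FD; here EF > FD, so there is exactly one triangle.

1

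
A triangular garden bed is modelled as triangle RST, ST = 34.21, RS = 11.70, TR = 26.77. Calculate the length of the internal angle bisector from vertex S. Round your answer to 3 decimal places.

t_S ≈ 16.253

By the law of cosines, cos S = (RS² + ST² − TR²) / (2·RS·ST) ≈ 0.73775, so ∠S ≈ 42.46°.
The bisector from S has length 2·RS·ST·cos(∠S/2)/(RS+ST) ≈ 16.253.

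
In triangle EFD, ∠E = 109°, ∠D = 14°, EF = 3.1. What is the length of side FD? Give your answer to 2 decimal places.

The third angle is ∠F = 180° − ∠D − ∠E = 57.00°.
Law of sines: FD = EF·sin E/sin D ≈ 12.116.

12.12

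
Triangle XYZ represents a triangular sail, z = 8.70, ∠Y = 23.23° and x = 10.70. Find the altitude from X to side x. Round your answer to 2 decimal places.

By the law of cosines, y² = z² + x² − 2·z·x·cos Y = 19.094, so y ≈ 4.3696.
Area = ½·z·x·sin Y ≈ 18.358.
The altitude from X has length 2·area/x ≈ 3.4315.

h_X ≈ 3.43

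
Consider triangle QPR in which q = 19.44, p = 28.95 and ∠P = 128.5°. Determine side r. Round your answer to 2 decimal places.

Law of sines: sin Q = q·sin P/p ≈ 0.52552.
Since p ≥ q, only the acute value applies: ∠Q ≈ 31.70°.
Then ∠R = 180° − ∠P − ∠Q ≈ 19.80°.
Law of sines gives r = p·sin R/sin P ≈ 12.528.

12.53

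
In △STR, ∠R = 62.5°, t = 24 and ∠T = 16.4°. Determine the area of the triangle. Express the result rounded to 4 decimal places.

887.8617

The third angle is ∠S = 180° − ∠T − ∠R = 101.10°.
Law of sines: s = t·sin S/sin T ≈ 83.413.
Law of sines: r = t·sin R/sin T ≈ 75.399.
Area = ½·t·s·sin R ≈ 887.86.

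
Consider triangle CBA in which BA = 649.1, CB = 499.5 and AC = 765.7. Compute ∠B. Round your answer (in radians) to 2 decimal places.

By the law of cosines, cos B = (CB² + BA² − AC²) / (2·CB·BA) ≈ 0.13036, so ∠B ≈ 1.4401 rad.

∠B ≈ 1.44 rad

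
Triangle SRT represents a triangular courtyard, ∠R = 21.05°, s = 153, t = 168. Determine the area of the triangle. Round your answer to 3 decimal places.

area ≈ 4616.214

Area = ½·t·s·sin R ≈ 4616.2.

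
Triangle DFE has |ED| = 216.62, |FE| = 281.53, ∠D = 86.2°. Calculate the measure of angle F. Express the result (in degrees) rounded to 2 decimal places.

50.15

Law of sines: sin F = |ED|·sin D/|FE| ≈ 0.76775.
Since |FE| ≥ |ED|, only the acute value applies: ∠F ≈ 50.15°.
Then ∠E = 180° − ∠D − ∠F ≈ 43.65°.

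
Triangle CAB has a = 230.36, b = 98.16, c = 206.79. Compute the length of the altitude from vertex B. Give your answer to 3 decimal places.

h_B ≈ 206.762

Semiperimeter s = (206.79 + 230.36 + 98.16)/2 = 267.65.
Heron's formula: area = √(267.65·60.865·37.295·169.49) ≈ 10148.
The altitude from B has length 2·area/b ≈ 206.76.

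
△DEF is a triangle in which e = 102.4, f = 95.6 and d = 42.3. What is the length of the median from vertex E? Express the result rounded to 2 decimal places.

m_E ≈ 53.32

Median from E: ½√(2·f² + 2·d² − e²) ≈ 53.319.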